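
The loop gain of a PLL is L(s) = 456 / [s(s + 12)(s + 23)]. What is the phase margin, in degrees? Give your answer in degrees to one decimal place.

Gain crossover: |L(jω)| = 1 at ω ≈ 1.63 rad/s.
∠L(j1.63) = −90° − arctan(1.63/12) − arctan(1.63/23) ≈ -101.81°
PM = 180° + (-101.81°) = 78.19°

78.2°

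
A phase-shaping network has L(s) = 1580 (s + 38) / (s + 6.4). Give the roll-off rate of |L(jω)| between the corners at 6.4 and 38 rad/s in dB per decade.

-20 dB/decade

In this band the factors already past their corner are: pole at 6.4; net slope = -20 dB/decade.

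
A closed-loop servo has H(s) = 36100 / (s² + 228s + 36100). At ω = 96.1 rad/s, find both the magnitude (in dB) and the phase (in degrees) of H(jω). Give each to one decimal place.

|H| = 0.4 dB, ∠H = -39.2°

|(j96.1)² + 228(j96.1) + 36100| = |26865 + j21911| = 3.467e+04
|H(j96.1)| = 36100 / 3.467e+04 = 1.0413
20 log₁₀(1.0413) = 0.35 dB
∠[(j96.1)² + 228(j96.1) + 36100] = ∠[26865 + j21911] = 39.20°
∠H(j96.1) = −39.20° = -39.20°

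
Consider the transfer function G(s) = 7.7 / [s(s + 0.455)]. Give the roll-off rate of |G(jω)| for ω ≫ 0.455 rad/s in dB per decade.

-40 dB/decade

With 0 zeros and 2 poles, the high-frequency asymptotic slope is 20 × (0 − 2) = -40 dB/decade.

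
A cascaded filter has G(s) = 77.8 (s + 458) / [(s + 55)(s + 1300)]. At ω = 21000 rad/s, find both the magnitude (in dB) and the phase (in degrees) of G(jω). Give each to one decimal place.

|G| = -48.6 dB, ∠G = -87.6°

|j21000 + 458| = √(21000² + 458²) = 2.1e+04
|j21000 + 55| = √(21000² + 55²) = 2.1e+04
|j21000 + 1300| = √(21000² + 1300²) = 2.104e+04
|G(j21000)| = 77.8 × 2.1e+04 / (2.1e+04 × 2.104e+04) = 0.0036986
20 log₁₀(0.0036986) = -48.64 dB
∠(j21000 + 458) = arctan(21000/458) = 88.75°
∠(j21000 + 55) = arctan(21000/55) = 89.85°
∠(j21000 + 1300) = arctan(21000/1300) = 86.46°
∠G(j21000) = 88.75° − (89.85° + 86.46°) = -87.56°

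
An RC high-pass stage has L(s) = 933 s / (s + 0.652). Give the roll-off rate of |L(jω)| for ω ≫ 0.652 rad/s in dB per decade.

0 dB/decade

With 1 zero and 1 pole, the high-frequency asymptotic slope is 20 × (1 − 1) = 0 dB/decade.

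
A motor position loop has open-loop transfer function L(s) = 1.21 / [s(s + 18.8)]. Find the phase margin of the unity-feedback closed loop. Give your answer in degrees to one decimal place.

89.8 deg

Gain crossover: |L(jω)| = 1 at ω ≈ 0.0644 rad/sec.
∠L(j0.0644) = −90° − arctan(0.0644/18.8) ≈ -90.20°
PM = 180° + (-90.20°) = 89.80°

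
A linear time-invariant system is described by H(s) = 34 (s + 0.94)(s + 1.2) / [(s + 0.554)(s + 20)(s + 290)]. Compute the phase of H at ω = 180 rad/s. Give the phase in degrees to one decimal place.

∠(j180 + 0.94) = arctan(180/0.94) = 89.70°
∠(j180 + 1.2) = arctan(180/1.2) = 89.62°
∠(j180 + 0.554) = arctan(180/0.554) = 89.82°
∠(j180 + 20) = arctan(180/20) = 83.66°
∠(j180 + 290) = arctan(180/290) = 31.83°
∠H(j180) = 89.70° + 89.62° − (89.82° + 83.66° + 31.83°) = -25.99°

-26.0°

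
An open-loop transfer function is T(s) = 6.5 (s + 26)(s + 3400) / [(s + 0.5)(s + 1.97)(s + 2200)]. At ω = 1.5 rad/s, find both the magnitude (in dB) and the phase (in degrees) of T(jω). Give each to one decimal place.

|T| = 36.5 dB, ∠T = -105.6°

|j1.5 + 26| = √(1.5² + 26²) = 26.04
|j1.5 + 3400| = √(1.5² + 3400²) = 3400
|j1.5 + 0.5| = √(1.5² + 0.5²) = 1.581
|j1.5 + 1.97| = √(1.5² + 1.97²) = 2.476
|j1.5 + 2200| = √(1.5² + 2200²) = 2200
|T(j1.5)| = 6.5 × 26.04 × 3400 / (1.581 × 2.476 × 2200) = 66.824
20 log₁₀(66.824) = 36.50 dB
∠(j1.5 + 26) = arctan(1.5/26) = 3.30°
∠(j1.5 + 3400) = arctan(1.5/3400) = 0.03°
∠(j1.5 + 0.5) = arctan(1.5/0.5) = 71.57°
∠(j1.5 + 1.97) = arctan(1.5/1.97) = 37.29°
∠(j1.5 + 2200) = arctan(1.5/2200) = 0.04°
∠T(j1.5) = 3.30° + 0.03° − (71.57° + 37.29° + 0.04°) = -105.56°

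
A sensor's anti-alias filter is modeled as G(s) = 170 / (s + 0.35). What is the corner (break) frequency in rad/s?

The single real pole at s = −0.35 gives a corner at ω = 0.35 rad/s.

0.35 rad/s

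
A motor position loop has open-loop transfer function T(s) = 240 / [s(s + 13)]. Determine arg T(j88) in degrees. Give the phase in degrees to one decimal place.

∠(j88 + 13) = arctan(88/13) = 81.60°
∠(j88) = 90.00°
∠T(j88) = − (81.60° + 90.00°) = -171.60°

-171.6°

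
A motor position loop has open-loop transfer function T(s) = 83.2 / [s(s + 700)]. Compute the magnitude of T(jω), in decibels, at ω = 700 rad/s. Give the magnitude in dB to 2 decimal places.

-78.41 dB

|j700 + 700| = √(700² + 700²) = 989.9
|j700| = 700
|T(j700)| = 83.2 / (989.9 × 700) = 0.00012006
20 log₁₀(0.00012006) = -78.412 dB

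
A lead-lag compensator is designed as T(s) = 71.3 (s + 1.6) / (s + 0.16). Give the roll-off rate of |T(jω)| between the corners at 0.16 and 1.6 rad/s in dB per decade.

In this band the factors already past their corner are: pole at 0.16; net slope = -20 dB/decade.

-20 dB/decade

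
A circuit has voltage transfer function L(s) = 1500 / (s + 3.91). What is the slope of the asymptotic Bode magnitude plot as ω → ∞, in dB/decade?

-20 dB/decade

With 0 zeros and 1 pole, the high-frequency asymptotic slope is 20 × (0 − 1) = -20 dB/decade.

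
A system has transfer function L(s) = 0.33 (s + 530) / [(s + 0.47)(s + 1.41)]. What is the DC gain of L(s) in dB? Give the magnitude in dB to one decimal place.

L(0) = 0.33 × 530 / (0.47 × 1.41) = 263.92
20 log₁₀(263.92) = 48.43 dB

48.4 dB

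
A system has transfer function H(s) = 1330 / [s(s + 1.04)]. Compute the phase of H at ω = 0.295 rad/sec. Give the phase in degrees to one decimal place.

∠(j0.295 + 1.04) = arctan(0.295/1.04) = 15.84°
∠(j0.295) = 90.00°
∠H(j0.295) = − (15.84° + 90.00°) = -105.84°

-105.8 deg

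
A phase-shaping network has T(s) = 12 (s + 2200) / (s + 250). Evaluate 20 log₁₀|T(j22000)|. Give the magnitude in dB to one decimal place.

|j22000 + 2200| = √(22000² + 2200²) = 2.211e+04
|j22000 + 250| = √(22000² + 250²) = 2.2e+04
|T(j22000)| = 12 × 2.211e+04 / 2.2e+04 = 12.059
20 log₁₀(12.059) = 21.63 dB

21.6 dB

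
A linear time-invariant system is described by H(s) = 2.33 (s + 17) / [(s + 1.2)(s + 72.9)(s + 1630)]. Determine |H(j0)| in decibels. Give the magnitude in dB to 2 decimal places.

-71.13 dB

H(0) = 2.33 × 17 / (1.2 × 72.9 × 1630) = 0.00027778
20 log₁₀(0.00027778) = -71.126 dB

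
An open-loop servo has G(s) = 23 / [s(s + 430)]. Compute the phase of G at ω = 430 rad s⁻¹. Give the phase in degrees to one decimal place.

-135.0°

∠(j430 + 430) = arctan(430/430) = 45.00°
∠(j430) = 90.00°
∠G(j430) = − (45.00° + 90.00°) = -135.00°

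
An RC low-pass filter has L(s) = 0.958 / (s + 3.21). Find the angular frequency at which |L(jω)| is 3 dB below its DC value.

For a single-pole low-pass, the −3 dB point is at the pole: ω = 3.21 rad/sec.

3.21 rad/sec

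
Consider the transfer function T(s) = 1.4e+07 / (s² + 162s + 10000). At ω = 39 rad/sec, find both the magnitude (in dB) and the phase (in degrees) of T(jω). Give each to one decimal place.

|T| = 62.4 dB, ∠T = -36.7°

|(j39)² + 162(j39) + 10000| = |8479 + j6318| = 1.057e+04
|T(j39)| = 1.4e+07 / 1.057e+04 = 1324
20 log₁₀(1324) = 62.44 dB
∠[(j39)² + 162(j39) + 10000] = ∠[8479 + j6318] = 36.69°
∠T(j39) = −36.69° = -36.69°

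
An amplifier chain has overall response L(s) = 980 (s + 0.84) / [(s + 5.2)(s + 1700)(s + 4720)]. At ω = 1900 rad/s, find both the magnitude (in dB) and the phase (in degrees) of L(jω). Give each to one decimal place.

|L| = -82.4 dB, ∠L = -70.0°

|j1900 + 0.84| = √(1900² + 0.84²) = 1900
|j1900 + 5.2| = √(1900² + 5.2²) = 1900
|j1900 + 1700| = √(1900² + 1700²) = 2550
|j1900 + 4720| = √(1900² + 4720²) = 5088
|L(j1900)| = 980 × 1900 / (1900 × 2550 × 5088) = 7.5547e-05
20 log₁₀(7.5547e-05) = -82.44 dB
∠(j1900 + 0.84) = arctan(1900/0.84) = 89.97°
∠(j1900 + 5.2) = arctan(1900/5.2) = 89.84°
∠(j1900 + 1700) = arctan(1900/1700) = 48.18°
∠(j1900 + 4720) = arctan(1900/4720) = 21.93°
∠L(j1900) = 89.97° − (89.84° + 48.18° + 21.93°) = -69.98°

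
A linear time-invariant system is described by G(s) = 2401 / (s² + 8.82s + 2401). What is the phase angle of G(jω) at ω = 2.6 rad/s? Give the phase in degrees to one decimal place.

-0.5°

∠[(j2.6)² + 8.82(j2.6) + 2401] = ∠[2394.2 + j22.932] = 0.55°
∠G(j2.6) = −0.55° = -0.55°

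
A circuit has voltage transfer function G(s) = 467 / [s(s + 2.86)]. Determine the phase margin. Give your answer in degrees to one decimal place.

Gain crossover: |G(jω)| = 1 at ω ≈ 21.5 rad s⁻¹.
∠G(j21.5) = −90° − arctan(21.5/2.86) ≈ -172.43°
PM = 180° + (-172.43°) = 7.57°

7.6°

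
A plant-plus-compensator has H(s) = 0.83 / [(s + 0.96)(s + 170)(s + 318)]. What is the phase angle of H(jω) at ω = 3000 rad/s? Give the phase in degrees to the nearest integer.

-261 deg

∠(j3000 + 0.96) = arctan(3000/0.96) = 89.98°
∠(j3000 + 170) = arctan(3000/170) = 86.76°
∠(j3000 + 318) = arctan(3000/318) = 83.95°
∠H(j3000) = − (89.98° + 86.76° + 83.95°) = -260.69°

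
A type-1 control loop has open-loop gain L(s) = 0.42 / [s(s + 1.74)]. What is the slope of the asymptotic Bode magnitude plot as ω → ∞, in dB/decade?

-40 dB/decade

With 0 zeros and 2 poles, the high-frequency asymptotic slope is 20 × (0 − 2) = -40 dB/decade.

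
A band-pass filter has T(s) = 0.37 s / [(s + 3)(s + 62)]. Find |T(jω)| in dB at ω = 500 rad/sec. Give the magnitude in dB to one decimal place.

-62.7 dB

|j500| = 500
|j500 + 3| = √(500² + 3²) = 500
|j500 + 62| = √(500² + 62²) = 503.8
|T(j500)| = 0.37 × 500 / (500 × 503.8) = 0.00073436
20 log₁₀(0.00073436) = -62.68 dB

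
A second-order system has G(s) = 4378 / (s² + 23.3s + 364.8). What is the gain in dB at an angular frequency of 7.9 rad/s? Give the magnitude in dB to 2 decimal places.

|(j7.9)² + 23.3(j7.9) + 364.8| = |302.39 + j184.07| = 354
|G(j7.9)| = 4378 / 354 = 12.367
20 log₁₀(12.367) = 21.845 dB

21.85 dB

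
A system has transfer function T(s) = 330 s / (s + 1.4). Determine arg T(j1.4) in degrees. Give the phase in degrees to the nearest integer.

∠(j1.4) = 90.00°
∠(j1.4 + 1.4) = arctan(1.4/1.4) = 45.00°
∠T(j1.4) = 90.00° − 45.00° = 45.00°

45 deg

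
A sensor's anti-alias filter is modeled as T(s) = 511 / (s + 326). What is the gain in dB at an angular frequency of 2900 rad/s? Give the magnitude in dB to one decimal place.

|j2900 + 326| = √(2900² + 326²) = 2918
|T(j2900)| = 511 / 2918 = 0.1751
20 log₁₀(0.1751) = -15.13 dB

-15.1 dB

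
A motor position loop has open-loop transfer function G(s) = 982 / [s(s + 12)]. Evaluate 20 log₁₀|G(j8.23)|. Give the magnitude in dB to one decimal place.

|j8.23 + 12| = √(8.23² + 12²) = 14.55
|j8.23| = 8.23
|G(j8.23)| = 982 / (14.55 × 8.23) = 8.2001
20 log₁₀(8.2001) = 18.28 dB

18.3 dB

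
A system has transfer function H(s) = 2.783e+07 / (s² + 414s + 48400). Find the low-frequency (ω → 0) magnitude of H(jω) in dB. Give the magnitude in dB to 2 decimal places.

H(0) = 2.783e+07 / 48400 = 575
20 log₁₀(575) = 55.193 dB

55.19 dB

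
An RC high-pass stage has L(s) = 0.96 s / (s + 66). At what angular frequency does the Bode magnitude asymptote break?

66 rad/s

The single real pole at s = −66 gives a corner at ω = 66 rad/s.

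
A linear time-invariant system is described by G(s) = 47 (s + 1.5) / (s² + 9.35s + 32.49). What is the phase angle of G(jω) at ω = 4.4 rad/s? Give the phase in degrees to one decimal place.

-1.1 deg

∠(j4.4 + 1.5) = arctan(4.4/1.5) = 71.18°
∠[(j4.4)² + 9.35(j4.4) + 32.49] = ∠[13.13 + j41.14] = 72.30°
∠G(j4.4) = 71.18° − 72.30° = -1.12°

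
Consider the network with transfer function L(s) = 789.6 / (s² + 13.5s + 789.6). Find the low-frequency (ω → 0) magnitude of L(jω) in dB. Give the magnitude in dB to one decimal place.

0.0 dB

L(0) = 789.6 / 789.6 = 1
20 log₁₀(1) = 0.00 dB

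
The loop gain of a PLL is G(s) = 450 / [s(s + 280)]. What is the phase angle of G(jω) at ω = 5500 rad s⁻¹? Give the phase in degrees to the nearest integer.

-177 deg

∠(j5500 + 280) = arctan(5500/280) = 87.09°
∠(j5500) = 90.00°
∠G(j5500) = − (87.09° + 90.00°) = -177.09°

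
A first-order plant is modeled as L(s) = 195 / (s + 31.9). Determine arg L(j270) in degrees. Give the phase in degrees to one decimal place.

∠(j270 + 31.9) = arctan(270/31.9) = 83.26°
∠L(j270) = −83.26° = -83.26°

-83.3 deg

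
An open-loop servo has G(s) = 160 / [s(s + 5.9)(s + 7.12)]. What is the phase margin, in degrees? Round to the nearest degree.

Gain crossover: |G(jω)| = 1 at ω ≈ 3.09 rad/s.
∠G(j3.09) = −90° − arctan(3.09/5.9) − arctan(3.09/7.12) ≈ -141.16°
PM = 180° + (-141.16°) = 38.84°

39°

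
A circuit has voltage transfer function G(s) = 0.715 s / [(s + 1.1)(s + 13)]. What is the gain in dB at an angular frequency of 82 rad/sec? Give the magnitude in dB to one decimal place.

|j82| = 82
|j82 + 1.1| = √(82² + 1.1²) = 82.01
|j82 + 13| = √(82² + 13²) = 83.02
|G(j82)| = 0.715 × 82 / (82.01 × 83.02) = 0.0086112
20 log₁₀(0.0086112) = -41.30 dB

-41.3 dB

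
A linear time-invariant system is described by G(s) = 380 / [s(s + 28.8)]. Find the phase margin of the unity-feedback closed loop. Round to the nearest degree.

Gain crossover: |G(jω)| = 1 at ω ≈ 12.2 rad/s.
∠G(j12.2) = −90° − arctan(12.2/28.8) ≈ -112.88°
PM = 180° + (-112.88°) = 67.12°

67°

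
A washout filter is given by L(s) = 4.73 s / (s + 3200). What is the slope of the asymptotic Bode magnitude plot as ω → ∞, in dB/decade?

With 1 zero and 1 pole, the high-frequency asymptotic slope is 20 × (1 − 1) = 0 dB/decade.

0 dB/decade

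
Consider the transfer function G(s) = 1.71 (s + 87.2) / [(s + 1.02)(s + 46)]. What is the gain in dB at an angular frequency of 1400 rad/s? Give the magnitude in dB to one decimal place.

-58.3 dB

|j1400 + 87.2| = √(1400² + 87.2²) = 1403
|j1400 + 1.02| = √(1400² + 1.02²) = 1400
|j1400 + 46| = √(1400² + 46²) = 1401
|G(j1400)| = 1.71 × 1403 / (1400 × 1401) = 0.0012231
20 log₁₀(0.0012231) = -58.25 dB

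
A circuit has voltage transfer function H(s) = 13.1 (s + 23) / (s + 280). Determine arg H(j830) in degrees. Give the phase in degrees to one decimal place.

17.1°

∠(j830 + 23) = arctan(830/23) = 88.41°
∠(j830 + 280) = arctan(830/280) = 71.36°
∠H(j830) = 88.41° − 71.36° = 17.05°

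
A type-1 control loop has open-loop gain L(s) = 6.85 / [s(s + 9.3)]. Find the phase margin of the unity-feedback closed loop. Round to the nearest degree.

Gain crossover: |L(jω)| = 1 at ω ≈ 0.734 rad/s.
∠L(j0.734) = −90° − arctan(0.734/9.3) ≈ -94.51°
PM = 180° + (-94.51°) = 85.49°

85 deg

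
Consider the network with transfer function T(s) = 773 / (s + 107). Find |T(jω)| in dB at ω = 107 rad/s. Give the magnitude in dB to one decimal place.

|j107 + 107| = √(107² + 107²) = 151.3
|T(j107)| = 773 / 151.3 = 5.1084
20 log₁₀(5.1084) = 14.17 dB

14.2 dB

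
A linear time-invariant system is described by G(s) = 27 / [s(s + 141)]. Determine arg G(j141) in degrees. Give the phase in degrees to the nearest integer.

∠(j141 + 141) = arctan(141/141) = 45.00°
∠(j141) = 90.00°
∠G(j141) = − (45.00° + 90.00°) = -135.00°

-135°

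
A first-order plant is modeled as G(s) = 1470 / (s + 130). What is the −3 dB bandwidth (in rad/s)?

For a single-pole low-pass, the −3 dB point is at the pole: ω = 130 rad/s.

130 rad/s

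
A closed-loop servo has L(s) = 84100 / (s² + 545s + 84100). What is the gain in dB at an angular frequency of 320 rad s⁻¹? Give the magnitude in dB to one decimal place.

|(j320)² + 545(j320) + 84100| = |-18300 + j1.744e+05| = 1.754e+05
|L(j320)| = 84100 / 1.754e+05 = 0.47959
20 log₁₀(0.47959) = -6.38 dB

-6.4 dB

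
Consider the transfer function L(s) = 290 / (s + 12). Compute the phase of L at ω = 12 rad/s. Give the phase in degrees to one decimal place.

-45.0°

∠(j12 + 12) = arctan(12/12) = 45.00°
∠L(j12) = −45.00° = -45.00°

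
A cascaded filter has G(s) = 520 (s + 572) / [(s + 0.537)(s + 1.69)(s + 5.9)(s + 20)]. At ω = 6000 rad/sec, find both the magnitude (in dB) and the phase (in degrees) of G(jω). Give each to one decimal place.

|G| = -172.3 dB, ∠G = -275.2°

|j6000 + 572| = √(6000² + 572²) = 6027
|j6000 + 0.537| = √(6000² + 0.537²) = 6000
|j6000 + 1.69| = √(6000² + 1.69²) = 6000
|j6000 + 5.9| = √(6000² + 5.9²) = 6000
|j6000 + 20| = √(6000² + 20²) = 6000
|G(j6000)| = 520 × 6027 / (6000 × 6000 × 6000 × 6000) = 2.4183e-09
20 log₁₀(2.4183e-09) = -172.33 dB
∠(j6000 + 572) = arctan(6000/572) = 84.55°
∠(j6000 + 0.537) = arctan(6000/0.537) = 89.99°
∠(j6000 + 1.69) = arctan(6000/1.69) = 89.98°
∠(j6000 + 5.9) = arctan(6000/5.9) = 89.94°
∠(j6000 + 20) = arctan(6000/20) = 89.81°
∠G(j6000) = 84.55° − (89.99° + 89.98° + 89.94° + 89.81°) = -275.18°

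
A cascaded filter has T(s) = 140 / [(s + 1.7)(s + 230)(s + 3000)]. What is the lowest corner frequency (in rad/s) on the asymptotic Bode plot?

1.7 rad/s

Break frequencies occur at each pole and zero magnitude: 1.7 rad/s, 230 rad/s, 3000 rad/s.
The lowest is 1.7 rad/s.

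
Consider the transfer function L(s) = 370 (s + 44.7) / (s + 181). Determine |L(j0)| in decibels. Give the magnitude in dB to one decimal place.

39.2 dB

L(0) = 370 × 44.7 / 181 = 91.376
20 log₁₀(91.376) = 39.22 dB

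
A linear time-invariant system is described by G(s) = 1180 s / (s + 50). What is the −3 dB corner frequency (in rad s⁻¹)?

For a single-pole high-pass, the −3 dB point is at the pole: ω = 50 rad s⁻¹.

50 rad s⁻¹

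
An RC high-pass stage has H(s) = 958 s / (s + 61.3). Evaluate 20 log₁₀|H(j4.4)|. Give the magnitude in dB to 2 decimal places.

|j4.4| = 4.4
|j4.4 + 61.3| = √(4.4² + 61.3²) = 61.46
|H(j4.4)| = 958 × 4.4 / 61.46 = 68.587
20 log₁₀(68.587) = 36.725 dB

36.72 dB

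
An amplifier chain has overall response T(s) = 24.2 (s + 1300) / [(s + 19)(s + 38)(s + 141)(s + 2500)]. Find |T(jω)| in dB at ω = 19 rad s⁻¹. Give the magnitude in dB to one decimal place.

|j19 + 1300| = √(19² + 1300²) = 1300
|j19 + 19| = √(19² + 19²) = 26.87
|j19 + 38| = √(19² + 38²) = 42.49
|j19 + 141| = √(19² + 141²) = 142.3
|j19 + 2500| = √(19² + 2500²) = 2500
|T(j19)| = 24.2 × 1300 / (26.87 × 42.49 × 142.3 × 2500) = 7.7485e-05
20 log₁₀(7.7485e-05) = -82.22 dB

-82.2 dB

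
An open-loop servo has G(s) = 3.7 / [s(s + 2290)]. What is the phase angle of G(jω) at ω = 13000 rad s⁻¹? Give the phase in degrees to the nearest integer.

∠(j13000 + 2290) = arctan(13000/2290) = 80.01°
∠(j13000) = 90.00°
∠G(j13000) = − (80.01° + 90.00°) = -170.01°

-170°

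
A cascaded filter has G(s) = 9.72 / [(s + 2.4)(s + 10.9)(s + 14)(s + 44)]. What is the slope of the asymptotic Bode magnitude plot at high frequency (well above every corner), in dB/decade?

-80 dB/decade

With 0 zeros and 4 poles, the high-frequency asymptotic slope is 20 × (0 − 4) = -80 dB/decade.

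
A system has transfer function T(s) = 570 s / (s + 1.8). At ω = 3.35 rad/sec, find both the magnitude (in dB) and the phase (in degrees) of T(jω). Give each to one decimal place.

|T| = 54.0 dB, ∠T = 28.2°

|j3.35| = 3.35
|j3.35 + 1.8| = √(3.35² + 1.8²) = 3.803
|T(j3.35)| = 570 × 3.35 / 3.803 = 502.11
20 log₁₀(502.11) = 54.02 dB
∠(j3.35) = 90.00°
∠(j3.35 + 1.8) = arctan(3.35/1.8) = 61.75°
∠T(j3.35) = 90.00° − 61.75° = 28.25°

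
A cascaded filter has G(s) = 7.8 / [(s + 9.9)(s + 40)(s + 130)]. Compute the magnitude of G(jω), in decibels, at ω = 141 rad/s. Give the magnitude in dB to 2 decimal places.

|j141 + 9.9| = √(141² + 9.9²) = 141.3
|j141 + 40| = √(141² + 40²) = 146.6
|j141 + 130| = √(141² + 130²) = 191.8
|G(j141)| = 7.8 / (141.3 × 146.6 × 191.8) = 1.9632e-06
20 log₁₀(1.9632e-06) = -114.141 dB

-114.14 dB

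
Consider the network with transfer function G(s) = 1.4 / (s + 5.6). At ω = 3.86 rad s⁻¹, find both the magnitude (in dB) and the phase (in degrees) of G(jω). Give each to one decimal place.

|G| = -13.7 dB, ∠G = -34.6 deg

|j3.86 + 5.6| = √(3.86² + 5.6²) = 6.801
|G(j3.86)| = 1.4 / 6.801 = 0.20584
20 log₁₀(0.20584) = -13.73 dB
∠(j3.86 + 5.6) = arctan(3.86/5.6) = 34.58°
∠G(j3.86) = −34.58° = -34.58°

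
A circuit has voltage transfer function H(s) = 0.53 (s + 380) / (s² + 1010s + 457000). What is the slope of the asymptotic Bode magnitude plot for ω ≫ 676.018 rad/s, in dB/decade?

With 1 zero and 2 poles, the high-frequency asymptotic slope is 20 × (1 − 2) = -20 dB/decade.

-20 dB/decade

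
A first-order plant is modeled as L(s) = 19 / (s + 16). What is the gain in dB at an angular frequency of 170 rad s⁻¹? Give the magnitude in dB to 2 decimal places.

|j170 + 16| = √(170² + 16²) = 170.8
|L(j170)| = 19 / 170.8 = 0.11127
20 log₁₀(0.11127) = -19.072 dB

-19.07 dB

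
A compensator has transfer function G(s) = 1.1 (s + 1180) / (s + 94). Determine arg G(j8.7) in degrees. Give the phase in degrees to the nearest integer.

∠(j8.7 + 1180) = arctan(8.7/1180) = 0.42°
∠(j8.7 + 94) = arctan(8.7/94) = 5.29°
∠G(j8.7) = 0.42° − 5.29° = -4.87°

-5°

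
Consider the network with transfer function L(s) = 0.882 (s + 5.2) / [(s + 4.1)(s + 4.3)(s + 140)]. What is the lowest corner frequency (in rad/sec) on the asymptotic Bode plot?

Break frequencies occur at each pole and zero magnitude: 4.1 rad/sec, 4.3 rad/sec, 5.2 rad/sec, 140 rad/sec.
The lowest is 4.1 rad/sec.

4.1 rad/sec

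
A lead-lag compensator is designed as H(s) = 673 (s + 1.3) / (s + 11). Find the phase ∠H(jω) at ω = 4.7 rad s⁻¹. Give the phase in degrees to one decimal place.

∠(j4.7 + 1.3) = arctan(4.7/1.3) = 74.54°
∠(j4.7 + 11) = arctan(4.7/11) = 23.14°
∠H(j4.7) = 74.54° − 23.14° = 51.40°

51.4°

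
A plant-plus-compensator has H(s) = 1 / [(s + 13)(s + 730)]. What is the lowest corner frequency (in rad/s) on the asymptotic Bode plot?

13 rad/s

Break frequencies occur at each pole and zero magnitude: 13 rad/s, 730 rad/s.
The lowest is 13 rad/s.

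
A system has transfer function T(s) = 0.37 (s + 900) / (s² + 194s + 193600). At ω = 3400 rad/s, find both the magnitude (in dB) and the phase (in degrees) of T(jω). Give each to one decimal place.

|T| = -78.8 dB, ∠T = -101.5°

|j3400 + 900| = √(3400² + 900²) = 3517
|(j3400)² + 194(j3400) + 193600| = |-1.1366e+07 + j6.596e+05| = 1.139e+07
|T(j3400)| = 0.37 × 3517 / 1.139e+07 = 0.0001143
20 log₁₀(0.0001143) = -78.84 dB
∠(j3400 + 900) = arctan(3400/900) = 75.17°
∠[(j3400)² + 194(j3400) + 193600] = ∠[-1.1366e+07 + j6.596e+05] = 176.68°
∠T(j3400) = 75.17° − 176.68° = -101.51°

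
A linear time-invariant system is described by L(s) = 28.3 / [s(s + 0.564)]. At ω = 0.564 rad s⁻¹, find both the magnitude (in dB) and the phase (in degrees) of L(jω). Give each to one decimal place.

|j0.564 + 0.564| = √(0.564² + 0.564²) = 0.7976
|j0.564| = 0.564
|L(j0.564)| = 28.3 / (0.7976 × 0.564) = 62.909
20 log₁₀(62.909) = 35.97 dB
∠(j0.564 + 0.564) = arctan(0.564/0.564) = 45.00°
∠(j0.564) = 90.00°
∠L(j0.564) = − (45.00° + 90.00°) = -135.00°

|L| = 36.0 dB, ∠L = -135.0°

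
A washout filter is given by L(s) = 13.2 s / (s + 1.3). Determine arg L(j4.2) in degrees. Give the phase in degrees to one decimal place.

17.2°

∠(j4.2) = 90.00°
∠(j4.2 + 1.3) = arctan(4.2/1.3) = 72.80°
∠L(j4.2) = 90.00° − 72.80° = 17.20°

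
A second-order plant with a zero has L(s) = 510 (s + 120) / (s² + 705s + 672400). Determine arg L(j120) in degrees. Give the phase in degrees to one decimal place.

37.7°

∠(j120 + 120) = arctan(120/120) = 45.00°
∠[(j120)² + 705(j120) + 672400] = ∠[6.58e+05 + j84600] = 7.33°
∠L(j120) = 45.00° − 7.33° = 37.67°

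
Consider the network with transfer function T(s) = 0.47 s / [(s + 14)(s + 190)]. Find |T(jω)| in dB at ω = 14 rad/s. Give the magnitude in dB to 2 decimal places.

|j14| = 14
|j14 + 14| = √(14² + 14²) = 19.8
|j14 + 190| = √(14² + 190²) = 190.5
|T(j14)| = 0.47 × 14 / (19.8 × 190.5) = 0.0017444
20 log₁₀(0.0017444) = -55.167 dB

-55.17 dB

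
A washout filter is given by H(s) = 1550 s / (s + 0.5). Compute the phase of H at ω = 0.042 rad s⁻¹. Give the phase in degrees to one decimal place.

∠(j0.042) = 90.00°
∠(j0.042 + 0.5) = arctan(0.042/0.5) = 4.80°
∠H(j0.042) = 90.00° − 4.80° = 85.20°

85.2°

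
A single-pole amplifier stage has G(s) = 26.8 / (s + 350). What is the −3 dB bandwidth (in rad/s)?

350 rad/s

For a single-pole low-pass, the −3 dB point is at the pole: ω = 350 rad/s.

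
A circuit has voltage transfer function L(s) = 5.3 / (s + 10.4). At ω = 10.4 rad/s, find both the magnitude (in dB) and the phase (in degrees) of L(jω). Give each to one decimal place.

|j10.4 + 10.4| = √(10.4² + 10.4²) = 14.71
|L(j10.4)| = 5.3 / 14.71 = 0.36035
20 log₁₀(0.36035) = -8.87 dB
∠(j10.4 + 10.4) = arctan(10.4/10.4) = 45.00°
∠L(j10.4) = −45.00° = -45.00°

|L| = -8.9 dB, ∠L = -45.0°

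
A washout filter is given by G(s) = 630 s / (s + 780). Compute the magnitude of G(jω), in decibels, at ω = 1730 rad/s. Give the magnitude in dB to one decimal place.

|j1730| = 1730
|j1730 + 780| = √(1730² + 780²) = 1898
|G(j1730)| = 630 × 1730 / 1898 = 574.32
20 log₁₀(574.32) = 55.18 dB

55.2 dB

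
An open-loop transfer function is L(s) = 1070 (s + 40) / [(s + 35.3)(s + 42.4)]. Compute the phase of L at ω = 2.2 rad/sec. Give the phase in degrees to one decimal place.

-3.4°

∠(j2.2 + 40) = arctan(2.2/40) = 3.15°
∠(j2.2 + 35.3) = arctan(2.2/35.3) = 3.57°
∠(j2.2 + 42.4) = arctan(2.2/42.4) = 2.97°
∠L(j2.2) = 3.15° − (3.57° + 2.97°) = -3.39°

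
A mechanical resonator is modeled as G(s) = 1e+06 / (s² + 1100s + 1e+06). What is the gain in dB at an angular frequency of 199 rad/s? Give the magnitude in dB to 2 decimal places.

|(j199)² + 1100(j199) + 1e+06| = |9.604e+05 + j2.189e+05| = 9.85e+05
|G(j199)| = 1e+06 / 9.85e+05 = 1.0152
20 log₁₀(1.0152) = 0.131 dB

0.13 dB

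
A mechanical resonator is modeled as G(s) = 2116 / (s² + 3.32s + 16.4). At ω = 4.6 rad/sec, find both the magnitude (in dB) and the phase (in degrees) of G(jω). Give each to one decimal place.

|(j4.6)² + 3.32(j4.6) + 16.4| = |-4.76 + j15.272| = 16
|G(j4.6)| = 2116 / 16 = 132.28
20 log₁₀(132.28) = 42.43 dB
∠[(j4.6)² + 3.32(j4.6) + 16.4] = ∠[-4.76 + j15.272] = 107.31°
∠G(j4.6) = −107.31° = -107.31°

|G| = 42.4 dB, ∠G = -107.3 deg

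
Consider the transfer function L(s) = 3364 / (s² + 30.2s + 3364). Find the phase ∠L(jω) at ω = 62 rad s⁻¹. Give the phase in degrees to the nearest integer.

∠[(j62)² + 30.2(j62) + 3364] = ∠[-480 + j1872.4] = 104.38°
∠L(j62) = −104.38° = -104.38°

-104 deg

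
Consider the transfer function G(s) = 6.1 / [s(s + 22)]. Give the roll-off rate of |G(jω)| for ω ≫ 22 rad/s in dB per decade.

With 0 zeros and 2 poles, the high-frequency asymptotic slope is 20 × (0 − 2) = -40 dB/decade.

-40 dB/decade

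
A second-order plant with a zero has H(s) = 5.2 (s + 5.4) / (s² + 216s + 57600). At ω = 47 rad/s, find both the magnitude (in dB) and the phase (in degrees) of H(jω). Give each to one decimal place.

|H| = -47.2 dB, ∠H = 73.1 deg

|j47 + 5.4| = √(47² + 5.4²) = 47.31
|(j47)² + 216(j47) + 57600| = |55391 + j10152| = 5.631e+04
|H(j47)| = 5.2 × 47.31 / 5.631e+04 = 0.0043685
20 log₁₀(0.0043685) = -47.19 dB
∠(j47 + 5.4) = arctan(47/5.4) = 83.45°
∠[(j47)² + 216(j47) + 57600] = ∠[55391 + j10152] = 10.39°
∠H(j47) = 83.45° − 10.39° = 73.06°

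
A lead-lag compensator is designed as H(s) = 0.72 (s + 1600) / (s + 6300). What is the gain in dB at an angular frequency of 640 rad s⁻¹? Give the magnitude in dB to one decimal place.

|j640 + 1600| = √(640² + 1600²) = 1723
|j640 + 6300| = √(640² + 6300²) = 6332
|H(j640)| = 0.72 × 1723 / 6332 = 0.19593
20 log₁₀(0.19593) = -14.16 dB

-14.2 dB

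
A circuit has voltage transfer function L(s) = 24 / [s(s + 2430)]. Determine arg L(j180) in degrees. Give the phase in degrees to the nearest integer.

∠(j180 + 2430) = arctan(180/2430) = 4.24°
∠(j180) = 90.00°
∠L(j180) = − (4.24° + 90.00°) = -94.24°

-94°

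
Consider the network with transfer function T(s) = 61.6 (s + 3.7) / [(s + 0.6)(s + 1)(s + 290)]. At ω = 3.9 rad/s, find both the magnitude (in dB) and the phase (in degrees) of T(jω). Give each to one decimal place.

|T| = -22.9 dB, ∠T = -111.1°

|j3.9 + 3.7| = √(3.9² + 3.7²) = 5.376
|j3.9 + 0.6| = √(3.9² + 0.6²) = 3.946
|j3.9 + 1| = √(3.9² + 1²) = 4.026
|j3.9 + 290| = √(3.9² + 290²) = 290
|T(j3.9)| = 61.6 × 5.376 / (3.946 × 4.026 × 290) = 0.071871
20 log₁₀(0.071871) = -22.87 dB
∠(j3.9 + 3.7) = arctan(3.9/3.7) = 46.51°
∠(j3.9 + 0.6) = arctan(3.9/0.6) = 81.25°
∠(j3.9 + 1) = arctan(3.9/1) = 75.62°
∠(j3.9 + 290) = arctan(3.9/290) = 0.77°
∠T(j3.9) = 46.51° − (81.25° + 75.62° + 0.77°) = -111.14°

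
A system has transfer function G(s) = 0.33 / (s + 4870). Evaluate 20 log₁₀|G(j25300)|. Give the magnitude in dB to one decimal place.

-97.9 dB

|j25300 + 4870| = √(25300² + 4870²) = 2.576e+04
|G(j25300)| = 0.33 / 2.576e+04 = 1.2808e-05
20 log₁₀(1.2808e-05) = -97.85 dB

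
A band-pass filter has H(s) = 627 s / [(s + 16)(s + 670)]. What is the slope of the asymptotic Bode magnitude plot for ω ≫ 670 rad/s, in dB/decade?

-20 dB/decade

With 1 zero and 2 poles, the high-frequency asymptotic slope is 20 × (1 − 2) = -20 dB/decade.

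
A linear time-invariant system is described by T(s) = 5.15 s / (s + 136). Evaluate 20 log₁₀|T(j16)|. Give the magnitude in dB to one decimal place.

-4.4 dB

|j16| = 16
|j16 + 136| = √(16² + 136²) = 136.9
|T(j16)| = 5.15 × 16 / 136.9 = 0.60173
20 log₁₀(0.60173) = -4.41 dB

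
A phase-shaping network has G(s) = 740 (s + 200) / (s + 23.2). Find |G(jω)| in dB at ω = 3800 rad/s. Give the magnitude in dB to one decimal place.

|j3800 + 200| = √(3800² + 200²) = 3805
|j3800 + 23.2| = √(3800² + 23.2²) = 3800
|G(j3800)| = 740 × 3805 / 3800 = 741.01
20 log₁₀(741.01) = 57.40 dB

57.4 dB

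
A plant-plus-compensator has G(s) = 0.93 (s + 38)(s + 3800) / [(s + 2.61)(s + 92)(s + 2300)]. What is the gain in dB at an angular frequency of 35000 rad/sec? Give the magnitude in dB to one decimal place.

-91.5 dB

|j35000 + 38| = √(35000² + 38²) = 3.5e+04
|j35000 + 3800| = √(35000² + 3800²) = 3.521e+04
|j35000 + 2.61| = √(35000² + 2.61²) = 3.5e+04
|j35000 + 92| = √(35000² + 92²) = 3.5e+04
|j35000 + 2300| = √(35000² + 2300²) = 3.508e+04
|G(j35000)| = 0.93 × 3.5e+04 × 3.521e+04 / (3.5e+04 × 3.5e+04 × 3.508e+04) = 2.667e-05
20 log₁₀(2.667e-05) = -91.48 dB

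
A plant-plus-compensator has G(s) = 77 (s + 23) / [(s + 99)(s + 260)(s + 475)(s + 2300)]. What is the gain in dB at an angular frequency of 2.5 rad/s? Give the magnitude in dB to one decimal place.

|j2.5 + 23| = √(2.5² + 23²) = 23.14
|j2.5 + 99| = √(2.5² + 99²) = 99.03
|j2.5 + 260| = √(2.5² + 260²) = 260
|j2.5 + 475| = √(2.5² + 475²) = 475
|j2.5 + 2300| = √(2.5² + 2300²) = 2300
|G(j2.5)| = 77 × 23.14 / (99.03 × 260 × 475 × 2300) = 6.3325e-08
20 log₁₀(6.3325e-08) = -143.97 dB

-144.0 dB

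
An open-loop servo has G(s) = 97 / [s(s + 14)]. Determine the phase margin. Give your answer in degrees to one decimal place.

65.7°

Gain crossover: |G(jω)| = 1 at ω ≈ 6.32 rad/s.
∠G(j6.32) = −90° − arctan(6.32/14) ≈ -114.28°
PM = 180° + (-114.28°) = 65.72°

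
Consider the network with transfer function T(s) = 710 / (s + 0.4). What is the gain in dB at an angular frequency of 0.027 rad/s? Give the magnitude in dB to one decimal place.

|j0.027 + 0.4| = √(0.027² + 0.4²) = 0.4009
|T(j0.027)| = 710 / 0.4009 = 1771
20 log₁₀(1771) = 64.96 dB

65.0 dB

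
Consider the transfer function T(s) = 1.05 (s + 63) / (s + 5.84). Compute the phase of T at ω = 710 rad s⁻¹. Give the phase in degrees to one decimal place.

-4.6°

∠(j710 + 63) = arctan(710/63) = 84.93°
∠(j710 + 5.84) = arctan(710/5.84) = 89.53°
∠T(j710) = 84.93° − 89.53° = -4.60°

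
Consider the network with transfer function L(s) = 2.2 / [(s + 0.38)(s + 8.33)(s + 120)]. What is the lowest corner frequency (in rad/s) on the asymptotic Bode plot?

Break frequencies occur at each pole and zero magnitude: 0.38 rad/s, 8.33 rad/s, 120 rad/s.
The lowest is 0.38 rad/s.

0.38 rad/s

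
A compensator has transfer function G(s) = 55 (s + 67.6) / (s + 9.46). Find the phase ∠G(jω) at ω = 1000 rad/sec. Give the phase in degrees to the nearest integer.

∠(j1000 + 67.6) = arctan(1000/67.6) = 86.13°
∠(j1000 + 9.46) = arctan(1000/9.46) = 89.46°
∠G(j1000) = 86.13° − 89.46° = -3.33°

-3 deg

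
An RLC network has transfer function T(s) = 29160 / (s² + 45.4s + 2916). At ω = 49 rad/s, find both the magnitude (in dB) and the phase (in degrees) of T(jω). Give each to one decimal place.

|T| = 22.1 dB, ∠T = -77.0°

|(j49)² + 45.4(j49) + 2916| = |515 + j2224.6| = 2283
|T(j49)| = 29160 / 2283 = 12.77
20 log₁₀(12.77) = 22.12 dB
∠[(j49)² + 45.4(j49) + 2916] = ∠[515 + j2224.6] = 76.97°
∠T(j49) = −76.97° = -76.97°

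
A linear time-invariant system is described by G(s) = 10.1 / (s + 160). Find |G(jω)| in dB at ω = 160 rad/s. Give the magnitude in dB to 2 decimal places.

-27.01 dB

|j160 + 160| = √(160² + 160²) = 226.3
|G(j160)| = 10.1 / 226.3 = 0.044636
20 log₁₀(0.044636) = -27.006 dB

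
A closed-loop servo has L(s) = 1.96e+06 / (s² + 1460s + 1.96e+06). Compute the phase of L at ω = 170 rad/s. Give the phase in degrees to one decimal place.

-7.3 deg

∠[(j170)² + 1460(j170) + 1.96e+06] = ∠[1.9311e+06 + j2.482e+05] = 7.32°
∠L(j170) = −7.32° = -7.32°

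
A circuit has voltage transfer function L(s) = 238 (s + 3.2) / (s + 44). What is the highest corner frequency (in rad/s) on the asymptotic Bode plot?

44 rad/s

Break frequencies occur at each pole and zero magnitude: 3.2 rad/s, 44 rad/s.
The highest is 44 rad/s.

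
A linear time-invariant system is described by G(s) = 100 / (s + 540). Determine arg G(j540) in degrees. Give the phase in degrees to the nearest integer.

∠(j540 + 540) = arctan(540/540) = 45.00°
∠G(j540) = −45.00° = -45.00°

-45°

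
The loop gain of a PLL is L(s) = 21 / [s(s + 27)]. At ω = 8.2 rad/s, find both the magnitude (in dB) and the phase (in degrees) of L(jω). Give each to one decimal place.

|j8.2 + 27| = √(8.2² + 27²) = 28.22
|j8.2| = 8.2
|L(j8.2)| = 21 / (28.22 × 8.2) = 0.090758
20 log₁₀(0.090758) = -20.84 dB
∠(j8.2 + 27) = arctan(8.2/27) = 16.89°
∠(j8.2) = 90.00°
∠L(j8.2) = − (16.89° + 90.00°) = -106.89°

|L| = -20.8 dB, ∠L = -106.9°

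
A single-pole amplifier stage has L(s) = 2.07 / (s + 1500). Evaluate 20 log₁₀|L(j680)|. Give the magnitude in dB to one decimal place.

|j680 + 1500| = √(680² + 1500²) = 1647
|L(j680)| = 2.07 / 1647 = 0.0012569
20 log₁₀(0.0012569) = -58.01 dB

-58.0 dB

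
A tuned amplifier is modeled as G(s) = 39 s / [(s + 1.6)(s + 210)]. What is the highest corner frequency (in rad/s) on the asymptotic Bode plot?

Break frequencies occur at each pole and zero magnitude: 1.6 rad/s, 210 rad/s.
The highest is 210 rad/s.

210 rad/s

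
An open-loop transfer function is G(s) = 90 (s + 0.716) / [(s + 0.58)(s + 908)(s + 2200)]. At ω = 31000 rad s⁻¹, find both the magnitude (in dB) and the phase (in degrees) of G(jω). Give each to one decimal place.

|G| = -140.6 dB, ∠G = -174.3 deg

|j31000 + 0.716| = √(31000² + 0.716²) = 3.1e+04
|j31000 + 0.58| = √(31000² + 0.58²) = 3.1e+04
|j31000 + 908| = √(31000² + 908²) = 3.101e+04
|j31000 + 2200| = √(31000² + 2200²) = 3.108e+04
|G(j31000)| = 90 × 3.1e+04 / (3.1e+04 × 3.101e+04 × 3.108e+04) = 9.3377e-08
20 log₁₀(9.3377e-08) = -140.60 dB
∠(j31000 + 0.716) = arctan(31000/0.716) = 90.00°
∠(j31000 + 0.58) = arctan(31000/0.58) = 90.00°
∠(j31000 + 908) = arctan(31000/908) = 88.32°
∠(j31000 + 2200) = arctan(31000/2200) = 85.94°
∠G(j31000) = 90.00° − (90.00° + 88.32° + 85.94°) = -174.26°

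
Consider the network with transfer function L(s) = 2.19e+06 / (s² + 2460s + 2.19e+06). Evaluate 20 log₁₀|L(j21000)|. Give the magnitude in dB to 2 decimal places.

-46.10 dB

|(j21000)² + 2460(j21000) + 2.19e+06| = |-4.3881e+08 + j5.166e+07| = 4.418e+08
|L(j21000)| = 2.19e+06 / 4.418e+08 = 0.0049565
20 log₁₀(0.0049565) = -46.096 dB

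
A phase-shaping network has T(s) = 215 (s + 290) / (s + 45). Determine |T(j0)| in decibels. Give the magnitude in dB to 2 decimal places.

T(0) = 215 × 290 / 45 = 1385.6
20 log₁₀(1385.6) = 62.832 dB

62.83 dB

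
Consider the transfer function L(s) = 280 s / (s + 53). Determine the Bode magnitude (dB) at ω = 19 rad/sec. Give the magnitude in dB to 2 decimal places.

39.51 dB

|j19| = 19
|j19 + 53| = √(19² + 53²) = 56.3
|L(j19)| = 280 × 19 / 56.3 = 94.489
20 log₁₀(94.489) = 39.508 dB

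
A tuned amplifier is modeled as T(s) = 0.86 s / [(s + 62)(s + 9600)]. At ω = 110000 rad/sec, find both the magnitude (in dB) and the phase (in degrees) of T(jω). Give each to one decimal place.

|T| = -102.2 dB, ∠T = -85.0°

|j110000| = 1.1e+05
|j110000 + 62| = √(110000² + 62²) = 1.1e+05
|j110000 + 9600| = √(110000² + 9600²) = 1.104e+05
|T(j110000)| = 0.86 × 1.1e+05 / (1.1e+05 × 1.104e+05) = 7.7886e-06
20 log₁₀(7.7886e-06) = -102.17 dB
∠(j110000) = 90.00°
∠(j110000 + 62) = arctan(110000/62) = 89.97°
∠(j110000 + 9600) = arctan(110000/9600) = 85.01°
∠T(j110000) = 90.00° − (89.97° + 85.01°) = -84.98°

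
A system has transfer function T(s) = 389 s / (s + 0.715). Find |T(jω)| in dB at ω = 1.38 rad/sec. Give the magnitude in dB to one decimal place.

|j1.38| = 1.38
|j1.38 + 0.715| = √(1.38² + 0.715²) = 1.554
|T(j1.38)| = 389 × 1.38 / 1.554 = 345.39
20 log₁₀(345.39) = 50.77 dB

50.8 dB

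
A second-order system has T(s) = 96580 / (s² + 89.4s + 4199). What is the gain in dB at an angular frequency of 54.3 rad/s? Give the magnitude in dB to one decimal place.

|(j54.3)² + 89.4(j54.3) + 4199| = |1250.5 + j4854.4| = 5013
|T(j54.3)| = 96580 / 5013 = 19.266
20 log₁₀(19.266) = 25.70 dB

25.7 dB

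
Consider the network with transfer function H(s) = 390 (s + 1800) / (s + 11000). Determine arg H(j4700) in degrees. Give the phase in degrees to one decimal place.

45.9°

∠(j4700 + 1800) = arctan(4700/1800) = 69.04°
∠(j4700 + 11000) = arctan(4700/11000) = 23.14°
∠H(j4700) = 69.04° − 23.14° = 45.91°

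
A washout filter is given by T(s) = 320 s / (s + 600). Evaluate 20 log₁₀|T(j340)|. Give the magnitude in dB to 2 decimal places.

|j340| = 340
|j340 + 600| = √(340² + 600²) = 689.6
|T(j340)| = 320 × 340 / 689.6 = 157.76
20 log₁₀(157.76) = 43.960 dB

43.96 dB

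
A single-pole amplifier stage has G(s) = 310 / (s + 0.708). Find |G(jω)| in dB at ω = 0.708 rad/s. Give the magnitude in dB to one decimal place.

49.8 dB

|j0.708 + 0.708| = √(0.708² + 0.708²) = 1.001
|G(j0.708)| = 310 / 1.001 = 309.61
20 log₁₀(309.61) = 49.82 dB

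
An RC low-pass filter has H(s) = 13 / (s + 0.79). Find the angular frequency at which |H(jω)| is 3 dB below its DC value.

0.79 rad/sec

For a single-pole low-pass, the −3 dB point is at the pole: ω = 0.79 rad/sec.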